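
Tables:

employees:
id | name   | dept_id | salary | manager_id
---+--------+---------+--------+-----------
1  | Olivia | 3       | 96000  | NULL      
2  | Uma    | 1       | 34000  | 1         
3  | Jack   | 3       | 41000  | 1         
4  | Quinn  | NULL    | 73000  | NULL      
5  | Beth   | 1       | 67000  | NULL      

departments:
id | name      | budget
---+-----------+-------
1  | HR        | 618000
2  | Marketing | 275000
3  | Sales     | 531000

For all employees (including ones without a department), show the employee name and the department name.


LEFT JOIN keeps every row from employees (the left table); where dept_id has no match in departments, the department columns become NULL. Walk through each employee:
  - employee 1 (Olivia): dept_id=3 -> matches Sales
  - employee 2 (Uma): dept_id=1 -> matches HR
  - employee 3 (Jack): dept_id=3 -> matches Sales
  - employee 4 (Quinn): dept_id=NULL, no match -> kept with NULL
  - employee 5 (Beth): dept_id=1 -> matches HR
All 5 rows appear; 1 has NULL department.

SQL:
SELECT a.name, b.name AS department
FROM employees a
LEFT JOIN departments b ON a.dept_id = b.id

Result:
name   | department
-------+-----------
Olivia | Sales     
Uma    | HR        
Jack   | Sales     
Quinn  | NULL      
Beth   | HR        


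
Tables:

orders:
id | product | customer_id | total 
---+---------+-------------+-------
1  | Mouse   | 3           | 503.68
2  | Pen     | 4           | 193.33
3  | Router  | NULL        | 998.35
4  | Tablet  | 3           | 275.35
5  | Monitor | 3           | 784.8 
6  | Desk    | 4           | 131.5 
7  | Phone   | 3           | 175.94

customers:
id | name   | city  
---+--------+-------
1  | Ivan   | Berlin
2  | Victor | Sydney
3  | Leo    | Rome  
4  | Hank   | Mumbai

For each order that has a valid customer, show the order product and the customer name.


INNER JOIN keeps only orders rows whose customer_id matches an id in customers. Walk through each order:
  - order 1 (Mouse): customer_id=3 -> matches Leo
  - order 2 (Pen): customer_id=4 -> matches Hank
  - order 3 (Router): customer_id=NULL, no match -> dropped
  - order 4 (Tablet): customer_id=3 -> matches Leo
  - order 5 (Monitor): customer_id=3 -> matches Leo
  - order 6 (Desk): customer_id=4 -> matches Hank
  - order 7 (Phone): customer_id=3 -> matches Leo
So 1 of 7 rows is dropped.

SQL:
SELECT a.product, b.name AS customer
FROM orders a
INNER JOIN customers b ON a.customer_id = b.id

Result:
product | customer
--------+---------
Mouse   | Leo     
Pen     | Hank    
Tablet  | Leo     
Monitor | Leo     
Desk    | Hank    
Phone   | Leo     


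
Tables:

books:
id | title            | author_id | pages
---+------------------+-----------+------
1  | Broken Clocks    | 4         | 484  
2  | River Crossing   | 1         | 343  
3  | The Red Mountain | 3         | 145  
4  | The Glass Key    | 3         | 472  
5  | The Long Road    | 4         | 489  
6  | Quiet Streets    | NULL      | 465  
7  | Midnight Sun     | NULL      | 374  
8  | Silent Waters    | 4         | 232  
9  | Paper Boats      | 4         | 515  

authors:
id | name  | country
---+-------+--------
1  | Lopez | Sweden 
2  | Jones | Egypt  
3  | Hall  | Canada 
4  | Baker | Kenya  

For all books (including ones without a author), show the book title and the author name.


LEFT JOIN keeps every row from books (the left table); where author_id has no match in authors, the author columns become NULL. Walk through each book:
  - book 1 (Broken Clocks): author_id=4 -> matches Baker
  - book 2 (River Crossing): author_id=1 -> matches Lopez
  - book 3 (The Red Mountain): author_id=3 -> matches Hall
  - book 4 (The Glass Key): author_id=3 -> matches Hall
  - book 5 (The Long Road): author_id=4 -> matches Baker
  - book 6 (Quiet Streets): author_id=NULL, no match -> kept with NULL
  - book 7 (Midnight Sun): author_id=NULL, no match -> kept with NULL
  - book 8 (Silent Waters): author_id=4 -> matches Baker
  - book 9 (Paper Boats): author_id=4 -> matches Baker
All 9 rows appear; 2 have NULL author.

SQL:
SELECT a.title, b.name AS author
FROM books a
LEFT JOIN authors b ON a.author_id = b.id

Result:
title            | author
-----------------+-------
Broken Clocks    | Baker 
River Crossing   | Lopez 
The Red Mountain | Hall  
The Glass Key    | Hall  
The Long Road    | Baker 
Quiet Streets    | NULL  
Midnight Sun     | NULL  
Silent Waters    | Baker 
Paper Boats      | Baker 


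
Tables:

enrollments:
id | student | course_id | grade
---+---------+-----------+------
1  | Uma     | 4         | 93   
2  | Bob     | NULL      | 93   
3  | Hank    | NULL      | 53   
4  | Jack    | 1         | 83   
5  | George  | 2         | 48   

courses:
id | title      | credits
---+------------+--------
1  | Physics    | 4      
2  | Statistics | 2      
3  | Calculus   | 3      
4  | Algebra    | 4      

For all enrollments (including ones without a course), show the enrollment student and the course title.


LEFT JOIN keeps every row from enrollments (the left table); where course_id has no match in courses, the course columns become NULL. Walk through each enrollment:
  - enrollment 1 (Uma): course_id=4 -> matches Algebra
  - enrollment 2 (Bob): course_id=NULL, no match -> kept with NULL
  - enrollment 3 (Hank): course_id=NULL, no match -> kept with NULL
  - enrollment 4 (Jack): course_id=1 -> matches Physics
  - enrollment 5 (George): course_id=2 -> matches Statistics
All 5 rows appear; 2 have NULL course.

SQL:
SELECT a.student, b.title AS course
FROM enrollments a
LEFT JOIN courses b ON a.course_id = b.id

Result:
student | course    
--------+-----------
Uma     | Algebra   
Bob     | NULL      
Hank    | NULL      
Jack    | Physics   
George  | Statistics


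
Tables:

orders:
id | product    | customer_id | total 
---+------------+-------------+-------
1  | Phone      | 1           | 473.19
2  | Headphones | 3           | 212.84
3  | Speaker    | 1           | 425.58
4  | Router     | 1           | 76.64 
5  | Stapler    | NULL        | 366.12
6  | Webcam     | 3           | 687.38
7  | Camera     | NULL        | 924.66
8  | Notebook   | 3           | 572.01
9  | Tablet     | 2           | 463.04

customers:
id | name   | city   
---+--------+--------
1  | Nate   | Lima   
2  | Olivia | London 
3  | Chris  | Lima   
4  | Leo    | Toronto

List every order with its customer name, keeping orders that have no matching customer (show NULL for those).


LEFT JOIN keeps every row from orders (the left table); where customer_id has no match in customers, the customer columns become NULL. Walk through each order:
  - order 1 (Phone): customer_id=1 -> matches Nate
  - order 2 (Headphones): customer_id=3 -> matches Chris
  - order 3 (Speaker): customer_id=1 -> matches Nate
  - order 4 (Router): customer_id=1 -> matches Nate
  - order 5 (Stapler): customer_id=NULL, no match -> kept with NULL
  - order 6 (Webcam): customer_id=3 -> matches Chris
  - order 7 (Camera): customer_id=NULL, no match -> kept with NULL
  - order 8 (Notebook): customer_id=3 -> matches Chris
  - order 9 (Tablet): customer_id=2 -> matches Olivia
All 9 rows appear; 2 have NULL customer.

SQL:
SELECT a.product, b.name AS customer
FROM orders a
LEFT JOIN customers b ON a.customer_id = b.id

Result:
product    | customer
-----------+---------
Phone      | Nate    
Headphones | Chris   
Speaker    | Nate    
Router     | Nate    
Stapler    | NULL    
Webcam     | Chris   
Camera     | NULL    
Notebook   | Chris   
Tablet     | Olivia  


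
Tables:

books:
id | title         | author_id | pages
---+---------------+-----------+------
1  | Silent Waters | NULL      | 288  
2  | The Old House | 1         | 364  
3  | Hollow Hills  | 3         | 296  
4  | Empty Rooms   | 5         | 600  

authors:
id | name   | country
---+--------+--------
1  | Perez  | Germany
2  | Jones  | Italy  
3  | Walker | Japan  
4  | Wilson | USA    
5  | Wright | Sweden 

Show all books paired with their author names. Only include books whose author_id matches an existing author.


INNER JOIN keeps only books rows whose author_id matches an id in authors. Walk through each book:
  - book 1 (Silent Waters): author_id=NULL, no match -> dropped
  - book 2 (The Old House): author_id=1 -> matches Perez
  - book 3 (Hollow Hills): author_id=3 -> matches Walker
  - book 4 (Empty Rooms): author_id=5 -> matches Wright
So 1 of 4 rows is dropped.

SQL:
SELECT a.title, b.name AS author
FROM books a
INNER JOIN authors b ON a.author_id = b.id

Result:
title         | author
--------------+-------
The Old House | Perez 
Hollow Hills  | Walker
Empty Rooms   | Wright


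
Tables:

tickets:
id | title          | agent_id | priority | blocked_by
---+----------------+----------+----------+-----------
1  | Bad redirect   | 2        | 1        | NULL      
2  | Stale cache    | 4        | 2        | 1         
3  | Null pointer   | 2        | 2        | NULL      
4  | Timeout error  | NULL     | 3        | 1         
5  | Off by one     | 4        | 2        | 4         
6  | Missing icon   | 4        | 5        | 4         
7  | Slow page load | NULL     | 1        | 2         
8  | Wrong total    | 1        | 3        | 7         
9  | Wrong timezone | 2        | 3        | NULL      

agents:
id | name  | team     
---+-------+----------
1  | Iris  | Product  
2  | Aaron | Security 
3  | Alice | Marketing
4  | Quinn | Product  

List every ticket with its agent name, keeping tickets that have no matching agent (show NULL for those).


LEFT JOIN keeps every row from tickets (the left table); where agent_id has no match in agents, the agent columns become NULL. Walk through each ticket:
  - ticket 1 (Bad redirect): agent_id=2 -> matches Aaron
  - ticket 2 (Stale cache): agent_id=4 -> matches Quinn
  - ticket 3 (Null pointer): agent_id=2 -> matches Aaron
  - ticket 4 (Timeout error): agent_id=NULL, no match -> kept with NULL
  - ticket 5 (Off by one): agent_id=4 -> matches Quinn
  - ticket 6 (Missing icon): agent_id=4 -> matches Quinn
  - ticket 7 (Slow page load): agent_id=NULL, no match -> kept with NULL
  - ticket 8 (Wrong total): agent_id=1 -> matches Iris
  - ticket 9 (Wrong timezone): agent_id=2 -> matches Aaron
All 9 rows appear; 2 have NULL agent.

SQL:
SELECT a.title, b.name AS agent
FROM tickets a
LEFT JOIN agents b ON a.agent_id = b.id

Result:
title          | agent
---------------+------
Bad redirect   | Aaron
Stale cache    | Quinn
Null pointer   | Aaron
Timeout error  | NULL 
Off by one     | Quinn
Missing icon   | Quinn
Slow page load | NULL 
Wrong total    | Iris 
Wrong timezone | Aaron


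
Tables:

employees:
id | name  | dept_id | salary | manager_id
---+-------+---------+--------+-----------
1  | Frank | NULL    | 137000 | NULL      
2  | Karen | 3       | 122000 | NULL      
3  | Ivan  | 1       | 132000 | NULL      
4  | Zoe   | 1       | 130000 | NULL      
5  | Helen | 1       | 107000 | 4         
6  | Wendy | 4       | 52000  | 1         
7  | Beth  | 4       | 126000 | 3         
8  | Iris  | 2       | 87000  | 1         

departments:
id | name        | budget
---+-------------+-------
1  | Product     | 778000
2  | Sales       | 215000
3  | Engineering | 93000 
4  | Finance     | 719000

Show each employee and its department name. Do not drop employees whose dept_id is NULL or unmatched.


LEFT JOIN keeps every row from employees (the left table); where dept_id has no match in departments, the department columns become NULL. Walk through each employee:
  - employee 1 (Frank): dept_id=NULL, no match -> kept with NULL
  - employee 2 (Karen): dept_id=3 -> matches Engineering
  - employee 3 (Ivan): dept_id=1 -> matches Product
  - employee 4 (Zoe): dept_id=1 -> matches Product
  - employee 5 (Helen): dept_id=1 -> matches Product
  - employee 6 (Wendy): dept_id=4 -> matches Finance
  - employee 7 (Beth): dept_id=4 -> matches Finance
  - employee 8 (Iris): dept_id=2 -> matches Sales
All 8 rows appear; 1 has NULL department.

SQL:
SELECT a.name, b.name AS department
FROM employees a
LEFT JOIN departments b ON a.dept_id = b.id

Result:
name  | department 
------+------------
Frank | NULL       
Karen | Engineering
Ivan  | Product    
Zoe   | Product    
Helen | Product    
Wendy | Finance    
Beth  | Finance    
Iris  | Sales      


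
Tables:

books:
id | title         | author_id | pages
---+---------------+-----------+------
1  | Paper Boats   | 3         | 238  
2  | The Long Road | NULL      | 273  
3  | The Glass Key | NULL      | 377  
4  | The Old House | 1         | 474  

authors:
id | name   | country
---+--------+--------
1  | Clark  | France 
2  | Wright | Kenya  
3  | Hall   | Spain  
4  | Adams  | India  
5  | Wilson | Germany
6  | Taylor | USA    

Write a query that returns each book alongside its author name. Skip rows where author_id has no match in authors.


INNER JOIN keeps only books rows whose author_id matches an id in authors. Walk through each book:
  - book 1 (Paper Boats): author_id=3 -> matches Hall
  - book 2 (The Long Road): author_id=NULL, no match -> dropped
  - book 3 (The Glass Key): author_id=NULL, no match -> dropped
  - book 4 (The Old House): author_id=1 -> matches Clark
So 2 of 4 rows are dropped.

SQL:
SELECT a.title, b.name AS author
FROM books a
INNER JOIN authors b ON a.author_id = b.id

Result:
title         | author
--------------+-------
Paper Boats   | Hall  
The Old House | Clark 


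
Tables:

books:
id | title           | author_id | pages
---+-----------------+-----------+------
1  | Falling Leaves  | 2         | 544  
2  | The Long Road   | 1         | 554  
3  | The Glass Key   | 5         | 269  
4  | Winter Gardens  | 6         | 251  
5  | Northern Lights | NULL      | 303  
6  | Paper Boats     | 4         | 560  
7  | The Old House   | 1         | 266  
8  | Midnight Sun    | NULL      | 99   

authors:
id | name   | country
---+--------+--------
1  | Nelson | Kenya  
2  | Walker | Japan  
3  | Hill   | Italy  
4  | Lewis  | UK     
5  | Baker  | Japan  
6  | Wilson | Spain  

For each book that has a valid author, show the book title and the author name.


INNER JOIN keeps only books rows whose author_id matches an id in authors. Walk through each book:
  - book 1 (Falling Leaves): author_id=2 -> matches Walker
  - book 2 (The Long Road): author_id=1 -> matches Nelson
  - book 3 (The Glass Key): author_id=5 -> matches Baker
  - book 4 (Winter Gardens): author_id=6 -> matches Wilson
  - book 5 (Northern Lights): author_id=NULL, no match -> dropped
  - book 6 (Paper Boats): author_id=4 -> matches Lewis
  - book 7 (The Old House): author_id=1 -> matches Nelson
  - book 8 (Midnight Sun): author_id=NULL, no match -> dropped
So 2 of 8 rows are dropped.

SQL:
SELECT a.title, b.name AS author
FROM books a
INNER JOIN authors b ON a.author_id = b.id

Result:
title          | author
---------------+-------
Falling Leaves | Walker
The Long Road  | Nelson
The Glass Key  | Baker 
Winter Gardens | Wilson
Paper Boats    | Lewis 
The Old House  | Nelson


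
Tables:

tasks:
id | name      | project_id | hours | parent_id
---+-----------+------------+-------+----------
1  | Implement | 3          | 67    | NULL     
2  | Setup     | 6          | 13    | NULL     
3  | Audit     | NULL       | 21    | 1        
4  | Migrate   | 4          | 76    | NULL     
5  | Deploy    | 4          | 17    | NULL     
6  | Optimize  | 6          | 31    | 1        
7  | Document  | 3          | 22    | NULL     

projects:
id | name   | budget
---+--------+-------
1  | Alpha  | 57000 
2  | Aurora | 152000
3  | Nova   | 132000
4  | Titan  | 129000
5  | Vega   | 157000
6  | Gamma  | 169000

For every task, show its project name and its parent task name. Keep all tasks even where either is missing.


Two LEFT JOINs from the same base table tasks: one to projects via project_id, one to tasks itself via parent_id. Both are LEFT so every task is preserved.
Match against projects:
  - task 1 (Implement): project_id=3 -> matches Nova
  - task 2 (Setup): project_id=6 -> matches Gamma
  - task 3 (Audit): project_id=NULL, no match -> kept with NULL
  - task 4 (Migrate): project_id=4 -> matches Titan
  - task 5 (Deploy): project_id=4 -> matches Titan
  - task 6 (Optimize): project_id=6 -> matches Gamma
  - task 7 (Document): project_id=3 -> matches Nova
Match against tasks (self):
  - task 1 (Implement): parent_id=NULL -> NULL
  - task 2 (Setup): parent_id=NULL -> NULL
  - task 3 (Audit): parent_id=1 -> Implement
  - task 4 (Migrate): parent_id=NULL -> NULL
  - task 5 (Deploy): parent_id=NULL -> NULL
  - task 6 (Optimize): parent_id=1 -> Implement
  - task 7 (Document): parent_id=NULL -> NULL

SQL:
SELECT a.name, b.name AS project, c.name AS parent
FROM tasks a
LEFT JOIN projects b ON a.project_id = b.id
LEFT JOIN tasks c ON a.parent_id = c.id

Result:
name      | project | parent   
----------+---------+----------
Implement | Nova    | NULL     
Setup     | Gamma   | NULL     
Audit     | NULL    | Implement
Migrate   | Titan   | NULL     
Deploy    | Titan   | NULL     
Optimize  | Gamma   | Implement
Document  | Nova    | NULL     


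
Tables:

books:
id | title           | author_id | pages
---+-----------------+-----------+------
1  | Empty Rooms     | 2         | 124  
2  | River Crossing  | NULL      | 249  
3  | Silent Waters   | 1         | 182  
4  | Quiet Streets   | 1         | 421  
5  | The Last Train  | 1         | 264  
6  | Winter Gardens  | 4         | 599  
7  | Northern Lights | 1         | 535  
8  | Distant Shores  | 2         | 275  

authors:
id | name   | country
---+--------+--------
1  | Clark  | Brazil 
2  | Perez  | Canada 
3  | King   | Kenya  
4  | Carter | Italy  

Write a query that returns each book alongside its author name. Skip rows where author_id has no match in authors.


INNER JOIN keeps only books rows whose author_id matches an id in authors. Walk through each book:
  - book 1 (Empty Rooms): author_id=2 -> matches Perez
  - book 2 (River Crossing): author_id=NULL, no match -> dropped
  - book 3 (Silent Waters): author_id=1 -> matches Clark
  - book 4 (Quiet Streets): author_id=1 -> matches Clark
  - book 5 (The Last Train): author_id=1 -> matches Clark
  - book 6 (Winter Gardens): author_id=4 -> matches Carter
  - book 7 (Northern Lights): author_id=1 -> matches Clark
  - book 8 (Distant Shores): author_id=2 -> matches Perez
So 1 of 8 rows is dropped.

SQL:
SELECT a.title, b.name AS author
FROM books a
INNER JOIN authors b ON a.author_id = b.id

Result:
title           | author
----------------+-------
Empty Rooms     | Perez 
Silent Waters   | Clark 
Quiet Streets   | Clark 
The Last Train  | Clark 
Winter Gardens  | Carter
Northern Lights | Clark 
Distant Shores  | Perez 


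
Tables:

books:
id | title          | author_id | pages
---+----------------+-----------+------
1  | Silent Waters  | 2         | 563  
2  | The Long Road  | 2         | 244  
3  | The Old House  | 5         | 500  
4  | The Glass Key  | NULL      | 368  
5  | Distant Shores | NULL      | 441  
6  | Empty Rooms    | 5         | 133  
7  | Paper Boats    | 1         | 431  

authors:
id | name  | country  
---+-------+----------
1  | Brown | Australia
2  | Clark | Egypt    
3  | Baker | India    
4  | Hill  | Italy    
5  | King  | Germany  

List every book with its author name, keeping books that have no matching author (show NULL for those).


LEFT JOIN keeps every row from books (the left table); where author_id has no match in authors, the author columns become NULL. Walk through each book:
  - book 1 (Silent Waters): author_id=2 -> matches Clark
  - book 2 (The Long Road): author_id=2 -> matches Clark
  - book 3 (The Old House): author_id=5 -> matches King
  - book 4 (The Glass Key): author_id=NULL, no match -> kept with NULL
  - book 5 (Distant Shores): author_id=NULL, no match -> kept with NULL
  - book 6 (Empty Rooms): author_id=5 -> matches King
  - book 7 (Paper Boats): author_id=1 -> matches Brown
All 7 rows appear; 2 have NULL author.

SQL:
SELECT a.title, b.name AS author
FROM books a
LEFT JOIN authors b ON a.author_id = b.id

Result:
title          | author
---------------+-------
Silent Waters  | Clark 
The Long Road  | Clark 
The Old House  | King  
The Glass Key  | NULL  
Distant Shores | NULL  
Empty Rooms    | King  
Paper Boats    | Brown 


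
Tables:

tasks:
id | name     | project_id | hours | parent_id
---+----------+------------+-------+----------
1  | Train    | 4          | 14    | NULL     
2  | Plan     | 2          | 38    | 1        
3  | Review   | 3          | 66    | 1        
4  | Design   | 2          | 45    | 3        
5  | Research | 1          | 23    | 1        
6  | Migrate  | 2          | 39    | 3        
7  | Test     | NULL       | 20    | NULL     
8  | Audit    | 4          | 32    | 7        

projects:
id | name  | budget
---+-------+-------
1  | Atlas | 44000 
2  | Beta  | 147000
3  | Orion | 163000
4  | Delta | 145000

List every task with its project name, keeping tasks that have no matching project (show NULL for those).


LEFT JOIN keeps every row from tasks (the left table); where project_id has no match in projects, the project columns become NULL. Walk through each task:
  - task 1 (Train): project_id=4 -> matches Delta
  - task 2 (Plan): project_id=2 -> matches Beta
  - task 3 (Review): project_id=3 -> matches Orion
  - task 4 (Design): project_id=2 -> matches Beta
  - task 5 (Research): project_id=1 -> matches Atlas
  - task 6 (Migrate): project_id=2 -> matches Beta
  - task 7 (Test): project_id=NULL, no match -> kept with NULL
  - task 8 (Audit): project_id=4 -> matches Delta
All 8 rows appear; 1 has NULL project.

SQL:
SELECT a.name, b.name AS project
FROM tasks a
LEFT JOIN projects b ON a.project_id = b.id

Result:
name     | project
---------+--------
Train    | Delta  
Plan     | Beta   
Review   | Orion  
Design   | Beta   
Research | Atlas  
Migrate  | Beta   
Test     | NULL   
Audit    | Delta  


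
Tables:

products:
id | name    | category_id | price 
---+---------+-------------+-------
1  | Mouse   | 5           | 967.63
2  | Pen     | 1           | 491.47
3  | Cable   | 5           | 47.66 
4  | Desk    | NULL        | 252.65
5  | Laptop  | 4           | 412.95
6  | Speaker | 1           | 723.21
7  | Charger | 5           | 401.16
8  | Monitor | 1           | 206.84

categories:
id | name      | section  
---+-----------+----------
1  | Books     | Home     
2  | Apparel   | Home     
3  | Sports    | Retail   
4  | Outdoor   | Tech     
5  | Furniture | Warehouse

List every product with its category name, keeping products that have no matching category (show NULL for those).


LEFT JOIN keeps every row from products (the left table); where category_id has no match in categories, the category columns become NULL. Walk through each product:
  - product 1 (Mouse): category_id=5 -> matches Furniture
  - product 2 (Pen): category_id=1 -> matches Books
  - product 3 (Cable): category_id=5 -> matches Furniture
  - product 4 (Desk): category_id=NULL, no match -> kept with NULL
  - product 5 (Laptop): category_id=4 -> matches Outdoor
  - product 6 (Speaker): category_id=1 -> matches Books
  - product 7 (Charger): category_id=5 -> matches Furniture
  - product 8 (Monitor): category_id=1 -> matches Books
All 8 rows appear; 1 has NULL category.

SQL:
SELECT a.name, b.name AS category
FROM products a
LEFT JOIN categories b ON a.category_id = b.id

Result:
name    | category 
--------+----------
Mouse   | Furniture
Pen     | Books    
Cable   | Furniture
Desk    | NULL     
Laptop  | Outdoor  
Speaker | Books    
Charger | Furniture
Monitor | Books    


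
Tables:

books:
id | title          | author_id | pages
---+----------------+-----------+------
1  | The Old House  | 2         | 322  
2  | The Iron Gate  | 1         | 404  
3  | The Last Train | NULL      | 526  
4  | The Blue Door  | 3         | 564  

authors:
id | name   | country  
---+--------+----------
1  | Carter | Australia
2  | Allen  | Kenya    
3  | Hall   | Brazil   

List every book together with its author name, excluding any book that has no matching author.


INNER JOIN keeps only books rows whose author_id matches an id in authors. Walk through each book:
  - book 1 (The Old House): author_id=2 -> matches Allen
  - book 2 (The Iron Gate): author_id=1 -> matches Carter
  - book 3 (The Last Train): author_id=NULL, no match -> dropped
  - book 4 (The Blue Door): author_id=3 -> matches Hall
So 1 of 4 rows is dropped.

SQL:
SELECT a.title, b.name AS author
FROM books a
INNER JOIN authors b ON a.author_id = b.id

Result:
title         | author
--------------+-------
The Old House | Allen 
The Iron Gate | Carter
The Blue Door | Hall  


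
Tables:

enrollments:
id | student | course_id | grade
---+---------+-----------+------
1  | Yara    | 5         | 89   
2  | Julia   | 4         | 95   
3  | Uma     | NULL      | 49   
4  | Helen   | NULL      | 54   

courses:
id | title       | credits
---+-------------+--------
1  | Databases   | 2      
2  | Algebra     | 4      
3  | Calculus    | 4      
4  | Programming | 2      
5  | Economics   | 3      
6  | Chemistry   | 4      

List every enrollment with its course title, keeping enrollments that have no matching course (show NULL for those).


LEFT JOIN keeps every row from enrollments (the left table); where course_id has no match in courses, the course columns become NULL. Walk through each enrollment:
  - enrollment 1 (Yara): course_id=5 -> matches Economics
  - enrollment 2 (Julia): course_id=4 -> matches Programming
  - enrollment 3 (Uma): course_id=NULL, no match -> kept with NULL
  - enrollment 4 (Helen): course_id=NULL, no match -> kept with NULL
All 4 rows appear; 2 have NULL course.

SQL:
SELECT a.student, b.title AS course
FROM enrollments a
LEFT JOIN courses b ON a.course_id = b.id

Result:
student | course     
--------+------------
Yara    | Economics  
Julia   | Programming
Uma     | NULL       
Helen   | NULL       


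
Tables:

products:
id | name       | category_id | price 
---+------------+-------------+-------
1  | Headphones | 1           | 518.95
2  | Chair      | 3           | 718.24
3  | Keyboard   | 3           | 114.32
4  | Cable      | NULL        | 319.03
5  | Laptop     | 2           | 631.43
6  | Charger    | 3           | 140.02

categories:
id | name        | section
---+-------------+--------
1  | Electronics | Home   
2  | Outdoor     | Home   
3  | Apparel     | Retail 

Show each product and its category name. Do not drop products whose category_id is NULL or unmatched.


LEFT JOIN keeps every row from products (the left table); where category_id has no match in categories, the category columns become NULL. Walk through each product:
  - product 1 (Headphones): category_id=1 -> matches Electronics
  - product 2 (Chair): category_id=3 -> matches Apparel
  - product 3 (Keyboard): category_id=3 -> matches Apparel
  - product 4 (Cable): category_id=NULL, no match -> kept with NULL
  - product 5 (Laptop): category_id=2 -> matches Outdoor
  - product 6 (Charger): category_id=3 -> matches Apparel
All 6 rows appear; 1 has NULL category.

SQL:
SELECT a.name, b.name AS category
FROM products a
LEFT JOIN categories b ON a.category_id = b.id

Result:
name       | category   
-----------+------------
Headphones | Electronics
Chair      | Apparel    
Keyboard   | Apparel    
Cable      | NULL       
Laptop     | Outdoor    
Charger    | Apparel    


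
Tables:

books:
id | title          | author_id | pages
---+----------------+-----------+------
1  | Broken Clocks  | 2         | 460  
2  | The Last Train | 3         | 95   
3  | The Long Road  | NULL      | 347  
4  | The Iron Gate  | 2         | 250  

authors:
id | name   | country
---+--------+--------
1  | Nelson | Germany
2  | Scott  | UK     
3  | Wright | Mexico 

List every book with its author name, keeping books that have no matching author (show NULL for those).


LEFT JOIN keeps every row from books (the left table); where author_id has no match in authors, the author columns become NULL. Walk through each book:
  - book 1 (Broken Clocks): author_id=2 -> matches Scott
  - book 2 (The Last Train): author_id=3 -> matches Wright
  - book 3 (The Long Road): author_id=NULL, no match -> kept with NULL
  - book 4 (The Iron Gate): author_id=2 -> matches Scott
All 4 rows appear; 1 has NULL author.

SQL:
SELECT a.title, b.name AS author
FROM books a
LEFT JOIN authors b ON a.author_id = b.id

Result:
title          | author
---------------+-------
Broken Clocks  | Scott 
The Last Train | Wright
The Long Road  | NULL  
The Iron Gate  | Scott 


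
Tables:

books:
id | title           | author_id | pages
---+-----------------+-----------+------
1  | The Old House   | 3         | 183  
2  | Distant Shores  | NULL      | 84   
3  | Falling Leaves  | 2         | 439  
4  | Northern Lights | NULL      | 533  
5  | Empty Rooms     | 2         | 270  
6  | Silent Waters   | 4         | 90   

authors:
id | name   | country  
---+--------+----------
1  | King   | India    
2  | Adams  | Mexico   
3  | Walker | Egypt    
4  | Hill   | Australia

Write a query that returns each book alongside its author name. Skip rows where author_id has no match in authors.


INNER JOIN keeps only books rows whose author_id matches an id in authors. Walk through each book:
  - book 1 (The Old House): author_id=3 -> matches Walker
  - book 2 (Distant Shores): author_id=NULL, no match -> dropped
  - book 3 (Falling Leaves): author_id=2 -> matches Adams
  - book 4 (Northern Lights): author_id=NULL, no match -> dropped
  - book 5 (Empty Rooms): author_id=2 -> matches Adams
  - book 6 (Silent Waters): author_id=4 -> matches Hill
So 2 of 6 rows are dropped.

SQL:
SELECT a.title, b.name AS author
FROM books a
INNER JOIN authors b ON a.author_id = b.id

Result:
title          | author
---------------+-------
The Old House  | Walker
Falling Leaves | Adams 
Empty Rooms    | Adams 
Silent Waters  | Hill  


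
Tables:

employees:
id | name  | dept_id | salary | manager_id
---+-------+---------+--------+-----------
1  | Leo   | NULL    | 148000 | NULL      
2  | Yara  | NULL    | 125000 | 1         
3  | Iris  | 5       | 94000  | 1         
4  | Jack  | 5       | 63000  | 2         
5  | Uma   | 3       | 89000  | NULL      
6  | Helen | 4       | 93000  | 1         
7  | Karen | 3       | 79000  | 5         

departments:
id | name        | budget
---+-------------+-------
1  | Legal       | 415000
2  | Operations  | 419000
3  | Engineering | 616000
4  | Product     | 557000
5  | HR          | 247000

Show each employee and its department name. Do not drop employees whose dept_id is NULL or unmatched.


LEFT JOIN keeps every row from employees (the left table); where dept_id has no match in departments, the department columns become NULL. Walk through each employee:
  - employee 1 (Leo): dept_id=NULL, no match -> kept with NULL
  - employee 2 (Yara): dept_id=NULL, no match -> kept with NULL
  - employee 3 (Iris): dept_id=5 -> matches HR
  - employee 4 (Jack): dept_id=5 -> matches HR
  - employee 5 (Uma): dept_id=3 -> matches Engineering
  - employee 6 (Helen): dept_id=4 -> matches Product
  - employee 7 (Karen): dept_id=3 -> matches Engineering
All 7 rows appear; 2 have NULL department.

SQL:
SELECT a.name, b.name AS department
FROM employees a
LEFT JOIN departments b ON a.dept_id = b.id

Result:
name  | department 
------+------------
Leo   | NULL       
Yara  | NULL       
Iris  | HR         
Jack  | HR         
Uma   | Engineering
Helen | Product    
Karen | Engineering


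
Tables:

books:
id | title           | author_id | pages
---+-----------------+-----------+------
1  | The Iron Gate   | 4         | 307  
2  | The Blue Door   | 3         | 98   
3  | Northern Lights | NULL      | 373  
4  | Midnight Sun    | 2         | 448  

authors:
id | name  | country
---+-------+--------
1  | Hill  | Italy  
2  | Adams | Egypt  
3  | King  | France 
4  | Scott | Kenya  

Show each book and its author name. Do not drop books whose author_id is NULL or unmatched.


LEFT JOIN keeps every row from books (the left table); where author_id has no match in authors, the author columns become NULL. Walk through each book:
  - book 1 (The Iron Gate): author_id=4 -> matches Scott
  - book 2 (The Blue Door): author_id=3 -> matches King
  - book 3 (Northern Lights): author_id=NULL, no match -> kept with NULL
  - book 4 (Midnight Sun): author_id=2 -> matches Adams
All 4 rows appear; 1 has NULL author.

SQL:
SELECT a.title, b.name AS author
FROM books a
LEFT JOIN authors b ON a.author_id = b.id

Result:
title           | author
----------------+-------
The Iron Gate   | Scott 
The Blue Door   | King  
Northern Lights | NULL  
Midnight Sun    | Adams 


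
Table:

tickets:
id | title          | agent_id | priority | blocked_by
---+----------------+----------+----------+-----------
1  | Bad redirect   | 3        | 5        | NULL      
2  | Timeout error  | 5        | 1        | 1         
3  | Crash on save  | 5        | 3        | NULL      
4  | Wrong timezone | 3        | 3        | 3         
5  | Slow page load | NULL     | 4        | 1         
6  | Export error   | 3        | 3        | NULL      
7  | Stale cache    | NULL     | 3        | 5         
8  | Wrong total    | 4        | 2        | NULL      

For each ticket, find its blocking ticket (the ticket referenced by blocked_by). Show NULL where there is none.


This is a self-join: tickets is joined to a second copy of itself, matching each row's blocked_by to another row's id. Use LEFT JOIN so rows with blocked_by=NULL are kept.
  - ticket 1 (Bad redirect): blocked_by=NULL -> NULL
  - ticket 2 (Timeout error): blocked_by=1 -> Bad redirect
  - ticket 3 (Crash on save): blocked_by=NULL -> NULL
  - ticket 4 (Wrong timezone): blocked_by=3 -> Crash on save
  - ticket 5 (Slow page load): blocked_by=1 -> Bad redirect
  - ticket 6 (Export error): blocked_by=NULL -> NULL
  - ticket 7 (Stale cache): blocked_by=5 -> Slow page load
  - ticket 8 (Wrong total): blocked_by=NULL -> NULL

SQL:
SELECT a.title AS item, b.title AS blocked_by
FROM tickets a
LEFT JOIN tickets b ON a.blocked_by = b.id

Result:
item           | blocked_by    
---------------+---------------
Bad redirect   | NULL          
Timeout error  | Bad redirect  
Crash on save  | NULL          
Wrong timezone | Crash on save 
Slow page load | Bad redirect  
Export error   | NULL          
Stale cache    | Slow page load
Wrong total    | NULL          


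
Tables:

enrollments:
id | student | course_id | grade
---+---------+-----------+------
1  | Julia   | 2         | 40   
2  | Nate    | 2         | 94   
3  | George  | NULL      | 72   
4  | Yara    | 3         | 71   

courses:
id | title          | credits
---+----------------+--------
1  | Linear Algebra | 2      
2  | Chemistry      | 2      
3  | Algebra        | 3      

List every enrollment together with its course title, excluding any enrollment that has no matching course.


INNER JOIN keeps only enrollments rows whose course_id matches an id in courses. Walk through each enrollment:
  - enrollment 1 (Julia): course_id=2 -> matches Chemistry
  - enrollment 2 (Nate): course_id=2 -> matches Chemistry
  - enrollment 3 (George): course_id=NULL, no match -> dropped
  - enrollment 4 (Yara): course_id=3 -> matches Algebra
So 1 of 4 rows is dropped.

SQL:
SELECT a.student, b.title AS course
FROM enrollments a
INNER JOIN courses b ON a.course_id = b.id

Result:
student | course   
--------+----------
Julia   | Chemistry
Nate    | Chemistry
Yara    | Algebra  


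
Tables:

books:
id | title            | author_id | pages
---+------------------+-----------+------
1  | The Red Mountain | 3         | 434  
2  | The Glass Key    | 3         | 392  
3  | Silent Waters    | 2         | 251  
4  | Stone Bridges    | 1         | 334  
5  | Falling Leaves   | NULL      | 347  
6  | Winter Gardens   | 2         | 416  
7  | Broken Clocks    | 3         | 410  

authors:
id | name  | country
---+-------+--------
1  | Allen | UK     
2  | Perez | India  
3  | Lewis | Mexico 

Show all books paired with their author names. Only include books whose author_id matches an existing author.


INNER JOIN keeps only books rows whose author_id matches an id in authors. Walk through each book:
  - book 1 (The Red Mountain): author_id=3 -> matches Lewis
  - book 2 (The Glass Key): author_id=3 -> matches Lewis
  - book 3 (Silent Waters): author_id=2 -> matches Perez
  - book 4 (Stone Bridges): author_id=1 -> matches Allen
  - book 5 (Falling Leaves): author_id=NULL, no match -> dropped
  - book 6 (Winter Gardens): author_id=2 -> matches Perez
  - book 7 (Broken Clocks): author_id=3 -> matches Lewis
So 1 of 7 rows is dropped.

SQL:
SELECT a.title, b.name AS author
FROM books a
INNER JOIN authors b ON a.author_id = b.id

Result:
title            | author
-----------------+-------
The Red Mountain | Lewis 
The Glass Key    | Lewis 
Silent Waters    | Perez 
Stone Bridges    | Allen 
Winter Gardens   | Perez 
Broken Clocks    | Lewis 


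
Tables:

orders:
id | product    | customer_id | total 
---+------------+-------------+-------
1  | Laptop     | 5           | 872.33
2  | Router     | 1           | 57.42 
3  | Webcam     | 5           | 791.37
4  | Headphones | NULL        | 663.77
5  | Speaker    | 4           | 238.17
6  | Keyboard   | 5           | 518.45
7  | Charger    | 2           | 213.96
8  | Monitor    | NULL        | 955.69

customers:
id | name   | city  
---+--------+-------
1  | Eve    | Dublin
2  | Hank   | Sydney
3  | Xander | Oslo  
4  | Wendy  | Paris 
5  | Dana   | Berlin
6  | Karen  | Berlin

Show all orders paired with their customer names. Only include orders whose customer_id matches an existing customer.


INNER JOIN keeps only orders rows whose customer_id matches an id in customers. Walk through each order:
  - order 1 (Laptop): customer_id=5 -> matches Dana
  - order 2 (Router): customer_id=1 -> matches Eve
  - order 3 (Webcam): customer_id=5 -> matches Dana
  - order 4 (Headphones): customer_id=NULL, no match -> dropped
  - order 5 (Speaker): customer_id=4 -> matches Wendy
  - order 6 (Keyboard): customer_id=5 -> matches Dana
  - order 7 (Charger): customer_id=2 -> matches Hank
  - order 8 (Monitor): customer_id=NULL, no match -> dropped
So 2 of 8 rows are dropped.

SQL:
SELECT a.product, b.name AS customer
FROM orders a
INNER JOIN customers b ON a.customer_id = b.id

Result:
product  | customer
---------+---------
Laptop   | Dana    
Router   | Eve     
Webcam   | Dana    
Speaker  | Wendy   
Keyboard | Dana    
Charger  | Hank    


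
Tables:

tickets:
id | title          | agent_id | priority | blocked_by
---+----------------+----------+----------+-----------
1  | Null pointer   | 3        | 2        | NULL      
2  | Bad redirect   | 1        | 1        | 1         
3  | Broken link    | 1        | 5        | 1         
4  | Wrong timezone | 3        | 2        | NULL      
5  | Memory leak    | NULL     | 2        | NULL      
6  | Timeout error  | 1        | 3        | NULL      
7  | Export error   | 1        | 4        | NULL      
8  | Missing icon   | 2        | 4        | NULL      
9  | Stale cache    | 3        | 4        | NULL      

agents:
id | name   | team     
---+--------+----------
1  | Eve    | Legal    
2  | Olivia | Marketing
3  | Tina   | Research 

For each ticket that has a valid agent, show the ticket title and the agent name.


INNER JOIN keeps only tickets rows whose agent_id matches an id in agents. Walk through each ticket:
  - ticket 1 (Null pointer): agent_id=3 -> matches Tina
  - ticket 2 (Bad redirect): agent_id=1 -> matches Eve
  - ticket 3 (Broken link): agent_id=1 -> matches Eve
  - ticket 4 (Wrong timezone): agent_id=3 -> matches Tina
  - ticket 5 (Memory leak): agent_id=NULL, no match -> dropped
  - ticket 6 (Timeout error): agent_id=1 -> matches Eve
  - ticket 7 (Export error): agent_id=1 -> matches Eve
  - ticket 8 (Missing icon): agent_id=2 -> matches Olivia
  - ticket 9 (Stale cache): agent_id=3 -> matches Tina
So 1 of 9 rows is dropped.

SQL:
SELECT a.title, b.name AS agent
FROM tickets a
INNER JOIN agents b ON a.agent_id = b.id

Result:
title          | agent 
---------------+-------
Null pointer   | Tina  
Bad redirect   | Eve   
Broken link    | Eve   
Wrong timezone | Tina  
Timeout error  | Eve   
Export error   | Eve   
Missing icon   | Olivia
Stale cache    | Tina  


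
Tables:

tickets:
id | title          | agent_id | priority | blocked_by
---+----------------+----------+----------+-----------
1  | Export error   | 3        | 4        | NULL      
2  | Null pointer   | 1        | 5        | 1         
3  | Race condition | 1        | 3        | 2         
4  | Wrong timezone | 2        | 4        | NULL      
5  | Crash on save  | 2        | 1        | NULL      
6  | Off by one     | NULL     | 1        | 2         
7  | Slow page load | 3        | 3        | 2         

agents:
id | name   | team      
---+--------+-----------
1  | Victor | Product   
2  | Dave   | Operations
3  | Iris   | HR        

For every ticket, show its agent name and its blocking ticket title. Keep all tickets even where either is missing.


Two LEFT JOINs from the same base table tickets: one to agents via agent_id, one to tickets itself via blocked_by. Both are LEFT so every ticket is preserved.
Match against agents:
  - ticket 1 (Export error): agent_id=3 -> matches Iris
  - ticket 2 (Null pointer): agent_id=1 -> matches Victor
  - ticket 3 (Race condition): agent_id=1 -> matches Victor
  - ticket 4 (Wrong timezone): agent_id=2 -> matches Dave
  - ticket 5 (Crash on save): agent_id=2 -> matches Dave
  - ticket 6 (Off by one): agent_id=NULL, no match -> kept with NULL
  - ticket 7 (Slow page load): agent_id=3 -> matches Iris
Match against tickets (self):
  - ticket 1 (Export error): blocked_by=NULL -> NULL
  - ticket 2 (Null pointer): blocked_by=1 -> Export error
  - ticket 3 (Race condition): blocked_by=2 -> Null pointer
  - ticket 4 (Wrong timezone): blocked_by=NULL -> NULL
  - ticket 5 (Crash on save): blocked_by=NULL -> NULL
  - ticket 6 (Off by one): blocked_by=2 -> Null pointer
  - ticket 7 (Slow page load): blocked_by=2 -> Null pointer

SQL:
SELECT a.title, b.name AS agent, c.title AS blocked_by
FROM tickets a
LEFT JOIN agents b ON a.agent_id = b.id
LEFT JOIN tickets c ON a.blocked_by = c.id

Result:
title          | agent  | blocked_by  
---------------+--------+-------------
Export error   | Iris   | NULL        
Null pointer   | Victor | Export error
Race condition | Victor | Null pointer
Wrong timezone | Dave   | NULL        
Crash on save  | Dave   | NULL        
Off by one     | NULL   | Null pointer
Slow page load | Iris   | Null pointer
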